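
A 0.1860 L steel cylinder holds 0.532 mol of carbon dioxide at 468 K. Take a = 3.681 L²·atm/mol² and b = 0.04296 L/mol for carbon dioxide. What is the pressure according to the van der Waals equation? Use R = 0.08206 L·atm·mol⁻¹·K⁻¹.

P ≈ 95.12 atm

P = nRT/(V − nb) − a n²/V²
nRT/(V − nb) = (0.532)(0.08206)(468)/(0.1860 − 0.532×0.04296) = 20.431/0.16315 = 125.23 atm
a n²/V² = (3.681)(0.532)²/(0.1860)² = 30.114 atm
P = 125.23 − 30.114 = 95.12 atm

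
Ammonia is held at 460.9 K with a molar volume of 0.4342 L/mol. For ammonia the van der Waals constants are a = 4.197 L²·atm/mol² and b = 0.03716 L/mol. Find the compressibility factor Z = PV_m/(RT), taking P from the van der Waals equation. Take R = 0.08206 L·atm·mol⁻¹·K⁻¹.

Z ≈ 0.8380

P = RT/(V_m − b) − a/V_m² = (0.08206)(460.9)/(0.4342 − 0.03716) − 4.197/(0.4342)²
  = 37.821/0.39704 − 22.262 = 95.257 − 22.262 = 72.995 atm
Z = PV_m/(RT) = (72.995)(0.4342)/((0.08206)(460.9)) = 31.694/37.821 = 0.8380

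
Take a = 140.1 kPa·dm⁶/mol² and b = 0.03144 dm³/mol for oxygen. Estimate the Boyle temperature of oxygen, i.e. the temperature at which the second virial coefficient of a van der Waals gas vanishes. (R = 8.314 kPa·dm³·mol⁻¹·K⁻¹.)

For a van der Waals gas the second virial coefficient B₂ = b − a/(RT) vanishes at T_B = a/(Rb).
T_B = 140.1/(8.314×0.03144) = 140.1/0.26139 = 536.0 K

T_B ≈ 536.0 K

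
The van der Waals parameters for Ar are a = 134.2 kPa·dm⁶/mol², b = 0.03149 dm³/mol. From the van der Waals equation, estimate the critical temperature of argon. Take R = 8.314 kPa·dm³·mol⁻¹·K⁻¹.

T_c ≈ 151.9 K

For a van der Waals gas, T_c = 8a/(27Rb).
T_c = 8×134.2/(27×8.314×0.03149) = 1073.6/7.0688 = 151.9 K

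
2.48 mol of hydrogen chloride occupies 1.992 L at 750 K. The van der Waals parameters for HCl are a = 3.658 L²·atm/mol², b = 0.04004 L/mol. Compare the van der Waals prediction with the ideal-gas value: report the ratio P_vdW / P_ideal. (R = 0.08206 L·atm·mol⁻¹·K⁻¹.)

Ideal: P_ideal = nRT/V = (2.48)(0.08206)(750)/1.992 = 76.6223 atm
vdW: P = nRT/(V − nb) − a n²/V² = 152.632/1.89270 − 22.4982/3.96806 = 80.6425 − 5.66982 = 74.9727 atm
Ratio = 74.9727/76.6223 = 0.9785

P_vdW / P_ideal ≈ 0.9785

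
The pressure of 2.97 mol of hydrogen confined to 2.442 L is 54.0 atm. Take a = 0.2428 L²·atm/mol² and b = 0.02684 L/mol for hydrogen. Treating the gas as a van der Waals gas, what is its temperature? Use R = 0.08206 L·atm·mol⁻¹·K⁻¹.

T = (P + a n²/V²)(V − nb)/(nR)
P + a n²/V² = 54.0 + (0.2428)(2.97)²/(2.442)² = 54.359 atm
V − nb = 2.442 − (2.97)(0.02684) = 2.3623 L
T = (54.359)(2.3623)/((2.97)(0.08206)) = 526.9 K

T ≈ 526.9 K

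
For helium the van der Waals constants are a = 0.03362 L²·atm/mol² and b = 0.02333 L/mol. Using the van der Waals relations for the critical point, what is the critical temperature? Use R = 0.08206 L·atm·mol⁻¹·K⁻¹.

T_c ≈ 5.203 K

For a van der Waals gas, T_c = 8a/(27Rb).
T_c = 8×0.03362/(27×0.08206×0.02333) = 0.26896/0.051690 = 5.203 K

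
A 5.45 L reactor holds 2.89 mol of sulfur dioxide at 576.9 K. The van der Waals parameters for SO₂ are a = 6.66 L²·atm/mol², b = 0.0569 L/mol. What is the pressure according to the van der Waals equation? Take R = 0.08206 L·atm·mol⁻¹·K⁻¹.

P ≈ 24.01 atm

P = nRT/(V − nb) − a n²/V²
nRT/(V − nb) = (2.89)(0.08206)(576.9)/(5.45 − 2.89×0.0569) = 136.81/5.2856 = 25.884 atm
a n²/V² = (6.66)(2.89)²/(5.45)² = 1.8727 atm
P = 25.884 − 1.8727 = 24.01 atm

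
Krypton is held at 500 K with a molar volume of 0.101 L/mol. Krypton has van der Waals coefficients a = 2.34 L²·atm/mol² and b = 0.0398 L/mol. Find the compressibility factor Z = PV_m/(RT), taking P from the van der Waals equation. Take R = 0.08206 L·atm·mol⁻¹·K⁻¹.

Z ≈ 1.086

P = RT/(V_m − b) − a/V_m² = (0.08206)(500)/(0.101 − 0.0398) − 2.34/(0.101)²
  = 41.030/0.061200 − 229.39 = 670.42 − 229.39 = 441.03 atm
Z = PV_m/(RT) = (441.03)(0.101)/((0.08206)(500)) = 44.544/41.030 = 1.086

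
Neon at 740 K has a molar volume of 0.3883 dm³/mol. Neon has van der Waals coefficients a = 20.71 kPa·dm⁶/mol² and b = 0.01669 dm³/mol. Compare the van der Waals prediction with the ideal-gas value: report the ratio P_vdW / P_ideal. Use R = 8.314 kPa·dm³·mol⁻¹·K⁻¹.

Ideal: P_ideal = RT/V_m = (8.314)(740)/0.3883 = 15844.3 kPa
vdW: P = RT/(V_m − b) − a/V_m² = 6152.36/0.371610 − 20.71/0.150777 = 16556.0 − 137.355 = 16418.6 kPa
Ratio = 16418.6/15844.3 = 1.036

P_vdW / P_ideal ≈ 1.036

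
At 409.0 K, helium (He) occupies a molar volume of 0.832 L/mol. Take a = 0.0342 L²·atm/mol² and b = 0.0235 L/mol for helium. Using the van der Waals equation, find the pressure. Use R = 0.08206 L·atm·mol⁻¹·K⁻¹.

P ≈ 41.46 atm

P = RT/(V_m − b) − a/V_m²
RT/(V_m − b) = (0.08206)(409.0)/(0.832 − 0.0235) = 33.563/0.80850 = 41.513 atm
a/V_m² = 0.0342/(0.832)² = 0.049406 atm
P = 41.513 − 0.049406 = 41.46 atm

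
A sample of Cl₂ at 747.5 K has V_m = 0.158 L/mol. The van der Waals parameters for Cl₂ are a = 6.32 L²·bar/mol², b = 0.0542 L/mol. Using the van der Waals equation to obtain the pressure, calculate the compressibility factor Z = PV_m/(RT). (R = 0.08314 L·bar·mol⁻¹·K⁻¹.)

P = RT/(V_m − b) − a/V_m² = (0.08314)(747.5)/(0.158 − 0.0542) − 6.32/(0.158)²
  = 62.147/0.10380 − 253.16 = 598.72 − 253.16 = 345.56 bar
Z = PV_m/(RT) = (345.56)(0.158)/((0.08314)(747.5)) = 54.598/62.147 = 0.8785

Z ≈ 0.8785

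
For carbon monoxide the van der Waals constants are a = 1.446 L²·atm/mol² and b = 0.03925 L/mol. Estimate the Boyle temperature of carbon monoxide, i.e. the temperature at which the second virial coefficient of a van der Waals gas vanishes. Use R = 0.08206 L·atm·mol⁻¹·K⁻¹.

T_B ≈ 448.9 K

For a van der Waals gas the second virial coefficient B₂ = b − a/(RT) vanishes at T_B = a/(Rb).
T_B = 1.446/(0.08206×0.03925) = 1.446/0.0032209 = 448.9 K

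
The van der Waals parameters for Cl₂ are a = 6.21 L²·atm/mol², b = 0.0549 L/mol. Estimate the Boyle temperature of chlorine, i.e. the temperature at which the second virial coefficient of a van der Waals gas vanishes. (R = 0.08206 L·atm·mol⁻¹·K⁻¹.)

For a van der Waals gas the second virial coefficient B₂ = b − a/(RT) vanishes at T_B = a/(Rb).
T_B = 6.21/(0.08206×0.0549) = 6.21/0.0045051 = 1378 K

T_B ≈ 1378 K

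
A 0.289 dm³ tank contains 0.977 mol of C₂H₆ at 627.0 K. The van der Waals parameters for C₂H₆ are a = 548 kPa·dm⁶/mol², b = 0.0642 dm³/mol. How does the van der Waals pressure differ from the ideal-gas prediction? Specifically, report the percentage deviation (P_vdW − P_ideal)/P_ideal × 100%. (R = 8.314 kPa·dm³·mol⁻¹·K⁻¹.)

-7.82 %

Ideal: P_ideal = nRT/V = (0.977)(8.314)(627.0)/0.289 = 17622.8 kPa
vdW: P = nRT/(V − nb) − a n²/V² = 5092.98/0.226277 − 523.082/0.0835210 = 22507.7 − 6262.88 = 16244.8 kPa
% deviation = (16244.8 − 17622.8)/17622.8 × 100% = -7.82%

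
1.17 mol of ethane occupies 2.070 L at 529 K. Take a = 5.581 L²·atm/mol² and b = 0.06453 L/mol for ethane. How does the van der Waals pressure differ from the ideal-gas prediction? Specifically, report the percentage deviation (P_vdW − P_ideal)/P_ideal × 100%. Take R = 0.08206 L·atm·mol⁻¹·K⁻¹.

-3.48 %

Ideal: P_ideal = nRT/V = (1.17)(0.08206)(529)/2.070 = 24.5359 atm
vdW: P = nRT/(V − nb) − a n²/V² = 50.7894/1.99450 − 7.63983/4.28490 = 25.4647 − 1.78297 = 23.6817 atm
% deviation = (23.6817 − 24.5359)/24.5359 × 100% = -3.48%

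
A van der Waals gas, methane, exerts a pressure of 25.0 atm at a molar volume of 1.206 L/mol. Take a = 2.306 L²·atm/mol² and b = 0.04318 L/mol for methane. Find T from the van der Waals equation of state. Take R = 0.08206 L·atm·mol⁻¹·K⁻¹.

T = (P + a/V_m²)(V_m − b)/R
P + a/V_m² = 25.0 + 2.306/(1.206)² = 26.585 atm
V_m − b = 1.206 − 0.04318 = 1.1628 L/mol
T = (26.585)(1.1628)/0.08206 = 376.7 K

T ≈ 376.7 K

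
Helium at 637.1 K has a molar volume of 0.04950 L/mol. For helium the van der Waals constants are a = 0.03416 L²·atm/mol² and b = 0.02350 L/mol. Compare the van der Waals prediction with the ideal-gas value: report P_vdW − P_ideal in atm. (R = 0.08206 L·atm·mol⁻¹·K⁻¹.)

ΔP ≈ 940.7 atm

Ideal: P_ideal = RT/V_m = (0.08206)(637.1)/0.04950 = 1056.17 atm
vdW: P = RT/(V_m − b) − a/V_m² = 52.2804/0.0260000 − 0.03416/0.00245025 = 2010.78 − 13.9414 = 1996.84 atm
ΔP = 1996.84 − 1056.17 = 940.7 atm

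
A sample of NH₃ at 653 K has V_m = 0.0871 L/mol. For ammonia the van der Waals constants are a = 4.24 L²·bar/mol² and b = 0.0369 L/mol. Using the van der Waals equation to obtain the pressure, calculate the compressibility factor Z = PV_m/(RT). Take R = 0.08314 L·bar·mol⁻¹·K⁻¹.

P = RT/(V_m − b) − a/V_m² = (0.08314)(653)/(0.0871 − 0.0369) − 4.24/(0.0871)²
  = 54.290/0.050200 − 558.89 = 1081.5 − 558.89 = 522.6 bar
Z = PV_m/(RT) = (522.6)(0.0871)/((0.08314)(653)) = 45.518/54.290 = 0.8384

Z ≈ 0.8384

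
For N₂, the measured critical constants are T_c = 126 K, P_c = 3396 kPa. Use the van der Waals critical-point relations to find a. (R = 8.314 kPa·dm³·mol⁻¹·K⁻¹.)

From T_c = 8a/(27Rb) and P_c = a/(27b²): a = 27 R² T_c²/(64 P_c).
a = 27×(8.314)²×(126)²/(64×3396) = 29629539/217344 = 136.3 kPa·dm⁶/mol²

a ≈ 136.3 kPa·dm⁶/mol²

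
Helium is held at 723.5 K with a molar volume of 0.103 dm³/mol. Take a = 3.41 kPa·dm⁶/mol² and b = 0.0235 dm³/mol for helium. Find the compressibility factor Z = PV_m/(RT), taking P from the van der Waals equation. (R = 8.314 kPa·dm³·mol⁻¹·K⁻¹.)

Z ≈ 1.290

P = RT/(V_m − b) − a/V_m² = (8.314)(723.5)/(0.103 − 0.0235) − 3.41/(0.103)²
  = 6015.2/0.079500 − 321.43 = 75663 − 321.43 = 75342 kPa
Z = PV_m/(RT) = (75342)(0.103)/((8.314)(723.5)) = 7760.2/6015.2 = 1.290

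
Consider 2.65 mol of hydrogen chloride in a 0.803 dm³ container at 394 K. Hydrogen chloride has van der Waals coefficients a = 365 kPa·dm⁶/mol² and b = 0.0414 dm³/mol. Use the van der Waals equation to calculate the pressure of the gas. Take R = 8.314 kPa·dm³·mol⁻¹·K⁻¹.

P ≈ 8546 kPa

P = nRT/(V − nb) − a n²/V²
nRT/(V − nb) = (2.65)(8.314)(394)/(0.803 − 2.65×0.0414) = 8680.6/0.69329 = 12521 kPa
a n²/V² = (365)(2.65)²/(0.803)² = 3975.2 kPa
P = 12521 − 3975.2 = 8546 kPa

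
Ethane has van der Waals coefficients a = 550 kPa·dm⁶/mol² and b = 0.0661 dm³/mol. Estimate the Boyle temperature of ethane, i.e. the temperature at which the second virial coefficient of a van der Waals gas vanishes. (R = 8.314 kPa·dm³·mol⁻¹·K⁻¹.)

T_B ≈ 1001 K

For a van der Waals gas the second virial coefficient B₂ = b − a/(RT) vanishes at T_B = a/(Rb).
T_B = 550/(8.314×0.0661) = 550/0.54956 = 1001 K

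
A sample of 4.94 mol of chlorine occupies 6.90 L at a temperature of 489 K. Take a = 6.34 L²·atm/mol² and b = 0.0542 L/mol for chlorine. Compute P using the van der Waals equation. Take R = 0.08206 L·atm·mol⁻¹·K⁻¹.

P ≈ 26.64 atm

P = nRT/(V − nb) − a n²/V²
nRT/(V − nb) = (4.94)(0.08206)(489)/(6.90 − 4.94×0.0542) = 198.23/6.6323 = 29.889 atm
a n²/V² = (6.34)(4.94)²/(6.90)² = 3.2497 atm
P = 29.889 − 3.2497 = 26.64 atm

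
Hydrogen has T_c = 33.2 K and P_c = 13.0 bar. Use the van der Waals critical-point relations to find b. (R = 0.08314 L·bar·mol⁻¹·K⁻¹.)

b ≈ 0.02654 L/mol

From T_c = 8a/(27Rb) and P_c = a/(27b²): b = R T_c/(8 P_c).
b = (0.08314)(33.2)/(8×13.0) = 2.7602/104.00 = 0.02654 L/mol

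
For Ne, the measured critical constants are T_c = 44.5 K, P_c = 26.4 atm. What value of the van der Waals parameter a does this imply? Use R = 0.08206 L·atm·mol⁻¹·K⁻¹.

a ≈ 0.2131 L²·atm/mol²

From T_c = 8a/(27Rb) and P_c = a/(27b²): a = 27 R² T_c²/(64 P_c).
a = 27×(0.08206)²×(44.5)²/(64×26.4) = 360.04/1689.6 = 0.2131 L²·atm/mol²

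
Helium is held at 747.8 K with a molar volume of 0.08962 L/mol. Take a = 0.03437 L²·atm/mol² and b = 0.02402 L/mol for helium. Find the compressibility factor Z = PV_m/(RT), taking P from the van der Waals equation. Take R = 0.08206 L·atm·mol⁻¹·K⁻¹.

Z ≈ 1.360

P = RT/(V_m − b) − a/V_m² = (0.08206)(747.8)/(0.08962 − 0.02402) − 0.03437/(0.08962)²
  = 61.364/0.065600 − 4.2793 = 935.43 − 4.2793 = 931.15 atm
Z = PV_m/(RT) = (931.15)(0.08962)/((0.08206)(747.8)) = 83.450/61.364 = 1.360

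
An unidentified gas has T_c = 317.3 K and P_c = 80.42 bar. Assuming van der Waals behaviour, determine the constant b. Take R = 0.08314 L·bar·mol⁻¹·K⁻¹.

b ≈ 0.04100 L/mol

From T_c = 8a/(27Rb) and P_c = a/(27b²): b = R T_c/(8 P_c).
b = (0.08314)(317.3)/(8×80.42) = 26.380/643.36 = 0.04100 L/mol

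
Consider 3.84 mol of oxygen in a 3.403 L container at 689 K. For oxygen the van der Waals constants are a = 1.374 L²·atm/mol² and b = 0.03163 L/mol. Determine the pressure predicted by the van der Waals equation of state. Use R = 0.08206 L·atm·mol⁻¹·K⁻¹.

P ≈ 64.41 atm

P = nRT/(V − nb) − a n²/V²
nRT/(V − nb) = (3.84)(0.08206)(689)/(3.403 − 3.84×0.03163) = 217.11/3.2815 = 66.162 atm
a n²/V² = (1.374)(3.84)²/(3.403)² = 1.7495 atm
P = 66.162 − 1.7495 = 64.41 atm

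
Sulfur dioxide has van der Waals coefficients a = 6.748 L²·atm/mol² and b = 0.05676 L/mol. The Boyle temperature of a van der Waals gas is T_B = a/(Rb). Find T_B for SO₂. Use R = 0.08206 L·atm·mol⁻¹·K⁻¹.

T_B ≈ 1449 K

For a van der Waals gas the second virial coefficient B₂ = b − a/(RT) vanishes at T_B = a/(Rb).
T_B = 6.748/(0.08206×0.05676) = 6.748/0.0046577 = 1449 K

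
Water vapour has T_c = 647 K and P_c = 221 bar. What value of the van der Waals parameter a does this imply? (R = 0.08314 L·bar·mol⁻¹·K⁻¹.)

a ≈ 5.524 L²·bar/mol²

From T_c = 8a/(27Rb) and P_c = a/(27b²): a = 27 R² T_c²/(64 P_c).
a = 27×(0.08314)²×(647)²/(64×221) = 78125/14144 = 5.524 L²·bar/mol²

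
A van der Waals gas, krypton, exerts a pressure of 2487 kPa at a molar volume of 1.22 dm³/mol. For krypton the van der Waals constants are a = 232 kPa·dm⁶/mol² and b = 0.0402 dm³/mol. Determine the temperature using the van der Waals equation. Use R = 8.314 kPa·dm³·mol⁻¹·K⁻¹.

T = (P + a/V_m²)(V_m − b)/R
P + a/V_m² = 2487 + 232/(1.22)² = 2642.9 kPa
V_m − b = 1.22 − 0.0402 = 1.1798 dm³/mol
T = (2642.9)(1.1798)/8.314 = 375.0 K

T ≈ 375.0 K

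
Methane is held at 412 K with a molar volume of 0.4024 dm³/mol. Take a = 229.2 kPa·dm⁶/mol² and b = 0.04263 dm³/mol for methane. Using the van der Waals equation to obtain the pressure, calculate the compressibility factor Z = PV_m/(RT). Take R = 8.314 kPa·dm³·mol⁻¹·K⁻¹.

Z ≈ 0.9522

P = RT/(V_m − b) − a/V_m² = (8.314)(412)/(0.4024 − 0.04263) − 229.2/(0.4024)²
  = 3425.4/0.35977 − 1415.5 = 9521.1 − 1415.5 = 8105.6 kPa
Z = PV_m/(RT) = (8105.6)(0.4024)/((8.314)(412)) = 3261.7/3425.4 = 0.9522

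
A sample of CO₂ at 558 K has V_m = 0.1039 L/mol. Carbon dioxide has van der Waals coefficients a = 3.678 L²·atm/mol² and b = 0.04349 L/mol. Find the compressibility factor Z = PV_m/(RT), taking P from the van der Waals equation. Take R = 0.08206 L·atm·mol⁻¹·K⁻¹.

Z ≈ 0.9468

P = RT/(V_m − b) − a/V_m² = (0.08206)(558)/(0.1039 − 0.04349) − 3.678/(0.1039)²
  = 45.789/0.060410 − 340.71 = 757.97 − 340.71 = 417.26 atm
Z = PV_m/(RT) = (417.26)(0.1039)/((0.08206)(558)) = 43.353/45.789 = 0.9468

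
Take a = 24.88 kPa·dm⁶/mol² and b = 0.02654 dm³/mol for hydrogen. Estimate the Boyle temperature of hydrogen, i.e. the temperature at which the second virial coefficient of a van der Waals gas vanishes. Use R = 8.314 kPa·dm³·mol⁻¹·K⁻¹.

T_B ≈ 112.8 K

For a van der Waals gas the second virial coefficient B₂ = b − a/(RT) vanishes at T_B = a/(Rb).
T_B = 24.88/(8.314×0.02654) = 24.88/0.22065 = 112.8 K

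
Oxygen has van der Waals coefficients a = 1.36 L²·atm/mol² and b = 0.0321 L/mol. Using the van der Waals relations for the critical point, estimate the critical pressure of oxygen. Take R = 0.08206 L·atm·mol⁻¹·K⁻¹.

P_c ≈ 48.88 atm

For a van der Waals gas, P_c = a/(27b²).
P_c = 1.36/(27×(0.0321)²) = 1.36/0.027821 = 48.88 atm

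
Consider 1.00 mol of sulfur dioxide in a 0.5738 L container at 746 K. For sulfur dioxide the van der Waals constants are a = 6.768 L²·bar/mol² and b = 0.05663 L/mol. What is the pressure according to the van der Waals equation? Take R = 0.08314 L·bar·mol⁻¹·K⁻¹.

P = nRT/(V − nb) − a n²/V²
nRT/(V − nb) = (1.00)(0.08314)(746)/(0.5738 − 1.00×0.05663) = 62.022/0.51717 = 119.93 bar
a n²/V² = (6.768)(1.00)²/(0.5738)² = 20.556 bar
P = 119.93 − 20.556 = 99.37 bar

P ≈ 99.37 bar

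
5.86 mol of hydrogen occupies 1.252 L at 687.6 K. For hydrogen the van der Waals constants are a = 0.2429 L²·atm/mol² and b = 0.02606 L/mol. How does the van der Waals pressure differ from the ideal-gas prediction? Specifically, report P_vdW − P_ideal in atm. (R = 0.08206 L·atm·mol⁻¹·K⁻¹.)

Ideal: P_ideal = nRT/V = (5.86)(0.08206)(687.6)/1.252 = 264.095 atm
vdW: P = nRT/(V − nb) − a n²/V² = 330.647/1.09929 − 8.34109/1.56750 = 300.782 − 5.32127 = 295.461 atm
ΔP = 295.461 − 264.095 = 31.37 atm

ΔP ≈ 31.37 atm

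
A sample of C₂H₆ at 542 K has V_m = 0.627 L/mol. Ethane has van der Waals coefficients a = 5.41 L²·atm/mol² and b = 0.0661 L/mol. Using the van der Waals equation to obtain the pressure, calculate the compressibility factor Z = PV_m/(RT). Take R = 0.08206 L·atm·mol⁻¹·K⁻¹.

P = RT/(V_m − b) − a/V_m² = (0.08206)(542)/(0.627 − 0.0661) − 5.41/(0.627)²
  = 44.477/0.56090 − 13.761 = 79.296 − 13.761 = 65.535 atm
Z = PV_m/(RT) = (65.535)(0.627)/((0.08206)(542)) = 41.090/44.477 = 0.9238

Z ≈ 0.9238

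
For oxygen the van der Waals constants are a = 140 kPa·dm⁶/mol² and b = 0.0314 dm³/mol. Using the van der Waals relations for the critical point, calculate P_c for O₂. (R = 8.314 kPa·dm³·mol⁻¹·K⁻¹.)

For a van der Waals gas, P_c = a/(27b²).
P_c = 140/(27×(0.0314)²) = 140/0.026621 = 5259 kPa

P_c ≈ 5259 kPa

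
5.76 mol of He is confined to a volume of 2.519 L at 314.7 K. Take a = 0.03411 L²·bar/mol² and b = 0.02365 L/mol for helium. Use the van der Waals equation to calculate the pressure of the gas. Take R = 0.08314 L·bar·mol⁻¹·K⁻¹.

P ≈ 63.07 bar

P = nRT/(V − nb) − a n²/V²
nRT/(V − nb) = (5.76)(0.08314)(314.7)/(2.519 − 5.76×0.02365) = 150.71/2.3828 = 63.249 bar
a n²/V² = (0.03411)(5.76)²/(2.519)² = 0.17835 bar
P = 63.249 − 0.17835 = 63.07 bar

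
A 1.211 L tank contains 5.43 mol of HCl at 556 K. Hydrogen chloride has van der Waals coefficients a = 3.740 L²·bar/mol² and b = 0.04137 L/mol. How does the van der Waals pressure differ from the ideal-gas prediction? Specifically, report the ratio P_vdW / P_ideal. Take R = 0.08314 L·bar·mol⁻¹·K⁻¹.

P_vdW / P_ideal ≈ 0.8650

Ideal: P_ideal = nRT/V = (5.43)(0.08314)(556)/1.211 = 207.272 bar
vdW: P = nRT/(V − nb) − a n²/V² = 251.006/0.986361 − 110.274/1.46652 = 254.477 − 75.1943 = 179.283 bar
Ratio = 179.283/207.272 = 0.8650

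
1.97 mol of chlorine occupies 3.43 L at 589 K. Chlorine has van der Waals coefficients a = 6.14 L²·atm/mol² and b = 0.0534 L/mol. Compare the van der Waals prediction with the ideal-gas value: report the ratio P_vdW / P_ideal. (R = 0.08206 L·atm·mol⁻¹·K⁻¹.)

Ideal: P_ideal = nRT/V = (1.97)(0.08206)(589)/3.43 = 27.7600 atm
vdW: P = nRT/(V − nb) − a n²/V² = 95.2167/3.32480 − 23.8287/11.7649 = 28.6383 − 2.02541 = 26.6129 atm
Ratio = 26.6129/27.7600 = 0.9587

P_vdW / P_ideal ≈ 0.9587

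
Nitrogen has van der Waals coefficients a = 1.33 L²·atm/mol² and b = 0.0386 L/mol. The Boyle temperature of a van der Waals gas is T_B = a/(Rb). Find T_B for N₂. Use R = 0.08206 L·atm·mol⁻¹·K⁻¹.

For a van der Waals gas the second virial coefficient B₂ = b − a/(RT) vanishes at T_B = a/(Rb).
T_B = 1.33/(0.08206×0.0386) = 1.33/0.0031675 = 419.9 K

T_B ≈ 419.9 K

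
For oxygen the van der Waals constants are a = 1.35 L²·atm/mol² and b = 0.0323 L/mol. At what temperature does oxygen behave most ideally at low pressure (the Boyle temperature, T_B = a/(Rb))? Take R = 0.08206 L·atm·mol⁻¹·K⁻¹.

T_B ≈ 509.3 K

For a van der Waals gas the second virial coefficient B₂ = b − a/(RT) vanishes at T_B = a/(Rb).
T_B = 1.35/(0.08206×0.0323) = 1.35/0.0026505 = 509.3 K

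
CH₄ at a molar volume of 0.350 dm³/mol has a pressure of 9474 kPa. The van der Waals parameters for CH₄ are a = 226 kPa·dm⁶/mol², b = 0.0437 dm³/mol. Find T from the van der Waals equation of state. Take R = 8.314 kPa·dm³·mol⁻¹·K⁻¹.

T = (P + a/V_m²)(V_m − b)/R
P + a/V_m² = 9474 + 226/(0.350)² = 11319 kPa
V_m − b = 0.350 − 0.0437 = 0.30630 dm³/mol
T = (11319)(0.30630)/8.314 = 417.0 K

T ≈ 417.0 K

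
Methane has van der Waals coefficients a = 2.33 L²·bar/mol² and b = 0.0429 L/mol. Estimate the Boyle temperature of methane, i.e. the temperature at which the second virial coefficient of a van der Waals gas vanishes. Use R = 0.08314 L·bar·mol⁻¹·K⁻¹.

For a van der Waals gas the second virial coefficient B₂ = b − a/(RT) vanishes at T_B = a/(Rb).
T_B = 2.33/(0.08314×0.0429) = 2.33/0.0035667 = 653.3 K

T_B ≈ 653.3 K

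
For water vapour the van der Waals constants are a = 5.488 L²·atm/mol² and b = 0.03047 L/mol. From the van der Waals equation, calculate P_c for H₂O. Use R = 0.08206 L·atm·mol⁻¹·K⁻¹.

P_c ≈ 218.9 atm

For a van der Waals gas, P_c = a/(27b²).
P_c = 5.488/(27×(0.03047)²) = 5.488/0.025067 = 218.9 atm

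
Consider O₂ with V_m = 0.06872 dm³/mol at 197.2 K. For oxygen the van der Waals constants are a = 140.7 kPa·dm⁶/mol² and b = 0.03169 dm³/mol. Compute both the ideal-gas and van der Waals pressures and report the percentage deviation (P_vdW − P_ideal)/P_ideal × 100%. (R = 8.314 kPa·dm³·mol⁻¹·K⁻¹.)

-39.30 %

Ideal: P_ideal = RT/V_m = (8.314)(197.2)/0.06872 = 23858.0 kPa
vdW: P = RT/(V_m − b) − a/V_m² = 1639.52/0.0370300 − 140.7/0.00472244 = 44275.5 − 29793.9 = 14481.6 kPa
% deviation = (14481.6 − 23858.0)/23858.0 × 100% = -39.30%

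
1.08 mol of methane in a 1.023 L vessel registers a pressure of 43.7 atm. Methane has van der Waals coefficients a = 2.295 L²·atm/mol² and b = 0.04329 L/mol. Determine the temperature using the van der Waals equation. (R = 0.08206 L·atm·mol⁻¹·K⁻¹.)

T = (P + a n²/V²)(V − nb)/(nR)
P + a n²/V² = 43.7 + (2.295)(1.08)²/(1.023)² = 46.258 atm
V − nb = 1.023 − (1.08)(0.04329) = 0.97625 L
T = (46.258)(0.97625)/((1.08)(0.08206)) = 509.6 K

T ≈ 509.6 K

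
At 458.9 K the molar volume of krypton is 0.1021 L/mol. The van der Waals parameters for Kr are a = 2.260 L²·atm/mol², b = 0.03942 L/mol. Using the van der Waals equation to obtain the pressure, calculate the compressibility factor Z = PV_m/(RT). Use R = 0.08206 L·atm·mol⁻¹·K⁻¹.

Z ≈ 1.041

P = RT/(V_m − b) − a/V_m² = (0.08206)(458.9)/(0.1021 − 0.03942) − 2.260/(0.1021)²
  = 37.657/0.062680 − 216.80 = 600.78 − 216.80 = 383.98 atm
Z = PV_m/(RT) = (383.98)(0.1021)/((0.08206)(458.9)) = 39.204/37.657 = 1.041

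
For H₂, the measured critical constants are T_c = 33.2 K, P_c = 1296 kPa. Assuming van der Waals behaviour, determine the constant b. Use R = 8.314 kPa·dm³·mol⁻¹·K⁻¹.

From T_c = 8a/(27Rb) and P_c = a/(27b²): b = R T_c/(8 P_c).
b = (8.314)(33.2)/(8×1296) = 276.02/10368 = 0.02662 dm³/mol

b ≈ 0.02662 dm³/mol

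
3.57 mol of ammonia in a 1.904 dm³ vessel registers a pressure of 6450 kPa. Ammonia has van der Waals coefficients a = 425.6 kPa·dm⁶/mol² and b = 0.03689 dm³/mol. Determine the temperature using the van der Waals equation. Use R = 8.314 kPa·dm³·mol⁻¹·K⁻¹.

T ≈ 474.5 K

T = (P + a n²/V²)(V − nb)/(nR)
P + a n²/V² = 6450 + (425.6)(3.57)²/(1.904)² = 7946.3 kPa
V − nb = 1.904 − (3.57)(0.03689) = 1.7723 dm³
T = (7946.3)(1.7723)/((3.57)(8.314)) = 474.5 K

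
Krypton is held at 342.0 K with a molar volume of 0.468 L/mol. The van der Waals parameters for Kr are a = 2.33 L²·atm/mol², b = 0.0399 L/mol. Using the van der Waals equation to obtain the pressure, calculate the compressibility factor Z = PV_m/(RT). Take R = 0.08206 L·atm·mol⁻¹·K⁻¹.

P = RT/(V_m − b) − a/V_m² = (0.08206)(342.0)/(0.468 − 0.0399) − 2.33/(0.468)²
  = 28.065/0.42810 − 10.638 = 65.557 − 10.638 = 54.919 atm
Z = PV_m/(RT) = (54.919)(0.468)/((0.08206)(342.0)) = 25.702/28.065 = 0.9158

Z ≈ 0.9158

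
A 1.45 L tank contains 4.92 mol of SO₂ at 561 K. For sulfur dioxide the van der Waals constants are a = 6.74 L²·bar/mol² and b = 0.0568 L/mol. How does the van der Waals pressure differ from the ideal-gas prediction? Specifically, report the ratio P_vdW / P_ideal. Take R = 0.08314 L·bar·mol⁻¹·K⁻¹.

Ideal: P_ideal = nRT/V = (4.92)(0.08314)(561)/1.45 = 158.260 bar
vdW: P = nRT/(V − nb) − a n²/V² = 229.476/1.17054 − 163.151/2.10250 = 196.043 − 77.5986 = 118.444 bar
Ratio = 118.444/158.260 = 0.7484

P_vdW / P_ideal ≈ 0.7484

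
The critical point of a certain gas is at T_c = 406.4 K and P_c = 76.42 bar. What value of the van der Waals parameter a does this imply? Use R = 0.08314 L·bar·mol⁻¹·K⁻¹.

From T_c = 8a/(27Rb) and P_c = a/(27b²): a = 27 R² T_c²/(64 P_c).
a = 27×(0.08314)²×(406.4)²/(64×76.42) = 30824/4890.9 = 6.302 L²·bar/mol²

a ≈ 6.302 L²·bar/mol²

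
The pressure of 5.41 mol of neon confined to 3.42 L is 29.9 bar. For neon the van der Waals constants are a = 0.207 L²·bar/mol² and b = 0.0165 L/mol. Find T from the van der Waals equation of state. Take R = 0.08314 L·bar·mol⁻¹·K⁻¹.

T = (P + a n²/V²)(V − nb)/(nR)
P + a n²/V² = 29.9 + (0.207)(5.41)²/(3.42)² = 30.418 bar
V − nb = 3.42 − (5.41)(0.0165) = 3.3307 L
T = (30.418)(3.3307)/((5.41)(0.08314)) = 225.2 K

T ≈ 225.2 K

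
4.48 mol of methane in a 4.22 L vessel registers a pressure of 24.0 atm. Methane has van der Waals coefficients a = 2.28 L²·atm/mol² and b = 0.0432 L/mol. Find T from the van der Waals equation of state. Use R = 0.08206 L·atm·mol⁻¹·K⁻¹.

T = (P + a n²/V²)(V − nb)/(nR)
P + a n²/V² = 24.0 + (2.28)(4.48)²/(4.22)² = 26.570 atm
V − nb = 4.22 − (4.48)(0.0432) = 4.0265 L
T = (26.570)(4.0265)/((4.48)(0.08206)) = 291.0 K

T ≈ 291.0 K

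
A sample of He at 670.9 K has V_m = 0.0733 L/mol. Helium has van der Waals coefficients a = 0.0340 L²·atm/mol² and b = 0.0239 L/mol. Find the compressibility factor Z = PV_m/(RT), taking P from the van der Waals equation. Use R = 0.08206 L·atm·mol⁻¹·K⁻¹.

Z ≈ 1.475

P = RT/(V_m − b) − a/V_m² = (0.08206)(670.9)/(0.0733 − 0.0239) − 0.0340/(0.0733)²
  = 55.054/0.049400 − 6.3281 = 1114.5 − 6.3281 = 1108.2 atm
Z = PV_m/(RT) = (1108.2)(0.0733)/((0.08206)(670.9)) = 81.231/55.054 = 1.475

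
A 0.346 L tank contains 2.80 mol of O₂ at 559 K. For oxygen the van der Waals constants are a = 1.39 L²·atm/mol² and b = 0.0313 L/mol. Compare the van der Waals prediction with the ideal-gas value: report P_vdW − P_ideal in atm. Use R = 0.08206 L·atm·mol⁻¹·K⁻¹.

ΔP ≈ 34.89 atm

Ideal: P_ideal = nRT/V = (2.80)(0.08206)(559)/0.346 = 371.215 atm
vdW: P = nRT/(V − nb) − a n²/V² = 128.440/0.258360 − 10.8976/0.119716 = 497.136 − 91.0288 = 406.107 atm
ΔP = 406.107 − 371.215 = 34.89 atm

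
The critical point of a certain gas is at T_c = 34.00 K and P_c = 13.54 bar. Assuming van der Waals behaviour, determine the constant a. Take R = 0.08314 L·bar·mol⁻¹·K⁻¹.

a ≈ 0.2490 L²·bar/mol²

From T_c = 8a/(27Rb) and P_c = a/(27b²): a = 27 R² T_c²/(64 P_c).
a = 27×(0.08314)²×(34.00)²/(64×13.54) = 215.75/866.56 = 0.2490 L²·bar/mol²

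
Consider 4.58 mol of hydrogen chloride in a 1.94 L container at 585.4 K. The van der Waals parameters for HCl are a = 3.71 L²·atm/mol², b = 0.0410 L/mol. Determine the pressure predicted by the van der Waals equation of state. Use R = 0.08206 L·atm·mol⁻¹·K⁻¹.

P ≈ 104.9 atm

P = nRT/(V − nb) − a n²/V²
nRT/(V − nb) = (4.58)(0.08206)(585.4)/(1.94 − 4.58×0.0410) = 220.01/1.7522 = 125.56 atm
a n²/V² = (3.71)(4.58)²/(1.94)² = 20.678 atm
P = 125.56 − 20.678 = 104.9 atm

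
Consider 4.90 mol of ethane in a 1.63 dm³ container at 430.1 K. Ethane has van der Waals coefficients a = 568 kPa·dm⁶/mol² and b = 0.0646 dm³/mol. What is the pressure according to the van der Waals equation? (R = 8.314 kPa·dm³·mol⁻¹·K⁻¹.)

P = nRT/(V − nb) − a n²/V²
nRT/(V − nb) = (4.90)(8.314)(430.1)/(1.63 − 4.90×0.0646) = 17522/1.3135 = 13340 kPa
a n²/V² = (568)(4.90)²/(1.63)² = 5132.9 kPa
P = 13340 − 5132.9 = 8207 kPa

P ≈ 8207 kPa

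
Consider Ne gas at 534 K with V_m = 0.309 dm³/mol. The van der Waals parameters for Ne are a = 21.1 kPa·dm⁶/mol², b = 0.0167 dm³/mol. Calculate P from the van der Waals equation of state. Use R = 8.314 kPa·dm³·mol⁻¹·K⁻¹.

P = RT/(V_m − b) − a/V_m²
RT/(V_m − b) = (8.314)(534)/(0.309 − 0.0167) = 4439.7/0.29230 = 15189 kPa
a/V_m² = 21.1/(0.309)² = 220.99 kPa
P = 15189 − 220.99 = 14968 kPa

P ≈ 14968 kPa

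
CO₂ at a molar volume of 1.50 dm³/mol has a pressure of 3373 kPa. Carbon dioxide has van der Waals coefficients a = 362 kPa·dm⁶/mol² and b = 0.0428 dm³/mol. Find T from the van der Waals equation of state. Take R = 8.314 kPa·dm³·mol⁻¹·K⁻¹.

T = (P + a/V_m²)(V_m − b)/R
P + a/V_m² = 3373 + 362/(1.50)² = 3533.9 kPa
V_m − b = 1.50 − 0.0428 = 1.4572 dm³/mol
T = (3533.9)(1.4572)/8.314 = 619.4 K

T ≈ 619.4 K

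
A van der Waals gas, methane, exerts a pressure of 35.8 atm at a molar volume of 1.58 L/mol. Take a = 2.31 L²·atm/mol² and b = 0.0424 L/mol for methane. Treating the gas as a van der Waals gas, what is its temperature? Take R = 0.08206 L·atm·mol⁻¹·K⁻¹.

T = (P + a/V_m²)(V_m − b)/R
P + a/V_m² = 35.8 + 2.31/(1.58)² = 36.725 atm
V_m − b = 1.58 − 0.0424 = 1.5376 L/mol
T = (36.725)(1.5376)/0.08206 = 688.1 K

T ≈ 688.1 K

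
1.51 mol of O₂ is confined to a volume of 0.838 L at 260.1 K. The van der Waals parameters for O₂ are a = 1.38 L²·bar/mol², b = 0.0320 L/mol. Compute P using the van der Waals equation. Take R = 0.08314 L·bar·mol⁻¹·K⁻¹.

P ≈ 36.87 bar

P = nRT/(V − nb) − a n²/V²
nRT/(V − nb) = (1.51)(0.08314)(260.1)/(0.838 − 1.51×0.0320) = 32.653/0.78968 = 41.350 bar
a n²/V² = (1.38)(1.51)²/(0.838)² = 4.4807 bar
P = 41.350 − 4.4807 = 36.87 bar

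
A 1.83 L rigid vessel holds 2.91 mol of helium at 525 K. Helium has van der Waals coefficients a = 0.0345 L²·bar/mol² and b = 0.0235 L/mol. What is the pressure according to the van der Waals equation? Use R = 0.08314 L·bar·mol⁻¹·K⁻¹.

P = nRT/(V − nb) − a n²/V²
nRT/(V − nb) = (2.91)(0.08314)(525)/(1.83 − 2.91×0.0235) = 127.02/1.7616 = 72.105 bar
a n²/V² = (0.0345)(2.91)²/(1.83)² = 0.087237 bar
P = 72.105 − 0.087237 = 72.02 bar

P ≈ 72.02 bar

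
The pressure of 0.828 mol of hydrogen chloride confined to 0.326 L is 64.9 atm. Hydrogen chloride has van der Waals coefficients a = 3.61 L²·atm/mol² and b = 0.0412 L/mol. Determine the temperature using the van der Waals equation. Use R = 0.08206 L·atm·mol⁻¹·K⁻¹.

T ≈ 378.8 K

T = (P + a n²/V²)(V − nb)/(nR)
P + a n²/V² = 64.9 + (3.61)(0.828)²/(0.326)² = 88.188 atm
V − nb = 0.326 − (0.828)(0.0412) = 0.29189 L
T = (88.188)(0.29189)/((0.828)(0.08206)) = 378.8 K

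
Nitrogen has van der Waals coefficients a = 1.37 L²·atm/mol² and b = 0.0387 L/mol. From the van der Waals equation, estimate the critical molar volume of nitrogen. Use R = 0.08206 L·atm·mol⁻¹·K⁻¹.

V_m,c ≈ 0.1161 L/mol

For a van der Waals gas, V_m,c = 3b.
V_m,c = 3×0.0387 = 0.1161 L/mol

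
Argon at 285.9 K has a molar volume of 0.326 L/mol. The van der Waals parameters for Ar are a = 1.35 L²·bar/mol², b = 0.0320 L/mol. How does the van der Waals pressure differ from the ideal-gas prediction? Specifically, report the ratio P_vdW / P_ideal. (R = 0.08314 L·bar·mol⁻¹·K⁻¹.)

P_vdW / P_ideal ≈ 0.9346

Ideal: P_ideal = RT/V_m = (0.08314)(285.9)/0.326 = 72.9133 bar
vdW: P = RT/(V_m − b) − a/V_m² = 23.7697/0.294000 − 1.35/0.106276 = 80.8493 − 12.7028 = 68.1465 bar
Ratio = 68.1465/72.9133 = 0.9346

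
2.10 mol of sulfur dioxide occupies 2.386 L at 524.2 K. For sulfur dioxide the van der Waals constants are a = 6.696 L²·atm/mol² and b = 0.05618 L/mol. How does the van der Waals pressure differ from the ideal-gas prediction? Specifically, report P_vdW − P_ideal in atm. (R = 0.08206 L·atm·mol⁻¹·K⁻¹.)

Ideal: P_ideal = nRT/V = (2.10)(0.08206)(524.2)/2.386 = 37.8597 atm
vdW: P = nRT/(V − nb) − a n²/V² = 90.3333/2.26802 − 29.5294/5.69300 = 39.8291 − 5.18697 = 34.6421 atm
ΔP = 34.6421 − 37.8597 = -3.218 atm

ΔP ≈ -3.218 atm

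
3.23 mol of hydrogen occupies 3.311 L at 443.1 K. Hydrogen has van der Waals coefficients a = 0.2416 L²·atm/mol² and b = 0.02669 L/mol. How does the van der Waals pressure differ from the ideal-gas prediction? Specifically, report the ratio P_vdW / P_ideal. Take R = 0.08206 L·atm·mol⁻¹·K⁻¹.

P_vdW / P_ideal ≈ 1.020

Ideal: P_ideal = nRT/V = (3.23)(0.08206)(443.1)/3.311 = 35.4713 atm
vdW: P = nRT/(V − nb) − a n²/V² = 117.445/3.22479 − 2.52059/10.9627 = 36.4194 − 0.229924 = 36.1895 atm
Ratio = 36.1895/35.4713 = 1.020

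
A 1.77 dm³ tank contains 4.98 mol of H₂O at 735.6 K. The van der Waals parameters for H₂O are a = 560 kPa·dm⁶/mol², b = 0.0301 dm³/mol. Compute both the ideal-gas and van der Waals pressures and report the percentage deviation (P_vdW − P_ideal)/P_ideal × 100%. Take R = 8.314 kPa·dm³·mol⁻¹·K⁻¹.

Ideal: P_ideal = nRT/V = (4.98)(8.314)(735.6)/1.77 = 17207.1 kPa
vdW: P = nRT/(V − nb) − a n²/V² = 30456.6/1.62010 − 13888.2/3.13290 = 18799.2 − 4433.02 = 14366.2 kPa
% deviation = (14366.2 − 17207.1)/17207.1 × 100% = -16.51%

-16.51 %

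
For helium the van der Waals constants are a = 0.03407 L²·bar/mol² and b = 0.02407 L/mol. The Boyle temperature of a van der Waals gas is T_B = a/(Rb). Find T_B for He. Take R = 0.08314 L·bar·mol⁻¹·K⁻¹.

For a van der Waals gas the second virial coefficient B₂ = b − a/(RT) vanishes at T_B = a/(Rb).
T_B = 0.03407/(0.08314×0.02407) = 0.03407/0.0020012 = 17.02 K

T_B ≈ 17.02 K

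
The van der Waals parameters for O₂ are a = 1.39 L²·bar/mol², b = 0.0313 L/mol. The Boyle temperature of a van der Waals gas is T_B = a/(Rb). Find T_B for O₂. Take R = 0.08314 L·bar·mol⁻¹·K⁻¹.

T_B ≈ 534.1 K

For a van der Waals gas the second virial coefficient B₂ = b − a/(RT) vanishes at T_B = a/(Rb).
T_B = 1.39/(0.08314×0.0313) = 1.39/0.0026023 = 534.1 K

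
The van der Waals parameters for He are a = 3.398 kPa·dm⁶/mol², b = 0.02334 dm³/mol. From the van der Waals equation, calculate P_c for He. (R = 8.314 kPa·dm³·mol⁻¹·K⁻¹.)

P_c ≈ 231.0 kPa

For a van der Waals gas, P_c = a/(27b²).
P_c = 3.398/(27×(0.02334)²) = 3.398/0.014708 = 231.0 kPa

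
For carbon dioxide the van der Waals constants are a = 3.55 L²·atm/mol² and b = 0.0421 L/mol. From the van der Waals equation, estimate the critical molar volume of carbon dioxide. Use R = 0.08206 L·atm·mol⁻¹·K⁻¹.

V_m,c ≈ 0.1263 L/mol

For a van der Waals gas, V_m,c = 3b.
V_m,c = 3×0.0421 = 0.1263 L/mol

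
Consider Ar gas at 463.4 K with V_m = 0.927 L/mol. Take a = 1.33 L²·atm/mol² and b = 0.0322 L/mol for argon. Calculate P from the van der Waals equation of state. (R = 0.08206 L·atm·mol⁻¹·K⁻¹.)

P = RT/(V_m − b) − a/V_m²
RT/(V_m − b) = (0.08206)(463.4)/(0.927 − 0.0322) = 38.027/0.89480 = 42.498 atm
a/V_m² = 1.33/(0.927)² = 1.5477 atm
P = 42.498 − 1.5477 = 40.95 atm

P ≈ 40.95 atm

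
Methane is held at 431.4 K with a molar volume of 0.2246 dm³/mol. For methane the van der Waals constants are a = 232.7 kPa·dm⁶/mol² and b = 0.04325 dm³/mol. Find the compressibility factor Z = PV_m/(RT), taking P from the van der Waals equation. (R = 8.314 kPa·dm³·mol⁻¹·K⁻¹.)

Z ≈ 0.9496

P = RT/(V_m − b) − a/V_m² = (8.314)(431.4)/(0.2246 − 0.04325) − 232.7/(0.2246)²
  = 3586.7/0.18135 − 4612.9 = 19778 − 4612.9 = 15165 kPa
Z = PV_m/(RT) = (15165)(0.2246)/((8.314)(431.4)) = 3406.1/3586.7 = 0.9496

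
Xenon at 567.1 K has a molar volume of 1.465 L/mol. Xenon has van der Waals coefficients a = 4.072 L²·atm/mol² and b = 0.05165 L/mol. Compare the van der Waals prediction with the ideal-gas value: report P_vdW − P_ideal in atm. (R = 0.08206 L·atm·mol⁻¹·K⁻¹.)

Ideal: P_ideal = RT/V_m = (0.08206)(567.1)/1.465 = 31.7653 atm
vdW: P = RT/(V_m − b) − a/V_m² = 46.5362/1.41335 − 4.072/2.14623 = 32.9262 − 1.89728 = 31.0289 atm
ΔP = 31.0289 − 31.7653 = -0.736 atm

ΔP ≈ -0.736 atm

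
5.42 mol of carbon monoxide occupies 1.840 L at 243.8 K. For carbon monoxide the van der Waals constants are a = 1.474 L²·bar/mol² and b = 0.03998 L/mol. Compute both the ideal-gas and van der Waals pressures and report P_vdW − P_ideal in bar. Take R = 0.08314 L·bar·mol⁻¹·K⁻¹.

Ideal: P_ideal = nRT/V = (5.42)(0.08314)(243.8)/1.840 = 59.7070 bar
vdW: P = nRT/(V − nb) − a n²/V² = 109.861/1.62331 − 43.3008/3.38560 = 67.6772 − 12.7897 = 54.8875 bar
ΔP = 54.8875 − 59.7070 = -4.820 bar

ΔP ≈ -4.820 bar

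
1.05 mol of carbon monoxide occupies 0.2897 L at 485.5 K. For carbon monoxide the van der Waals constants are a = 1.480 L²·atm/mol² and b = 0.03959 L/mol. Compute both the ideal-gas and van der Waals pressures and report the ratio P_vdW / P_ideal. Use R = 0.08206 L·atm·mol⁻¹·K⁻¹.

P_vdW / P_ideal ≈ 1.033

Ideal: P_ideal = nRT/V = (1.05)(0.08206)(485.5)/0.2897 = 144.398 atm
vdW: P = nRT/(V − nb) − a n²/V² = 41.8321/0.248131 − 1.63170/0.0839261 = 168.589 − 19.4421 = 149.147 atm
Ratio = 149.147/144.398 = 1.033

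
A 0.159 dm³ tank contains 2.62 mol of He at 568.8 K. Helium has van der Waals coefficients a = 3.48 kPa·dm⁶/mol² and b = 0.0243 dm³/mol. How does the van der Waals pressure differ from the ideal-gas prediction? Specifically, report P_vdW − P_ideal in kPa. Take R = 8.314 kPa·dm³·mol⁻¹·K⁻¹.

ΔP ≈ 51090 kPa

Ideal: P_ideal = nRT/V = (2.62)(8.314)(568.8)/0.159 = 77924.5 kPa
vdW: P = nRT/(V − nb) − a n²/V² = 12390.0/0.0953340 − 23.8881/0.0252810 = 129964 − 944.903 = 129019 kPa
ΔP = 129019 − 77924.5 = 51090 kPa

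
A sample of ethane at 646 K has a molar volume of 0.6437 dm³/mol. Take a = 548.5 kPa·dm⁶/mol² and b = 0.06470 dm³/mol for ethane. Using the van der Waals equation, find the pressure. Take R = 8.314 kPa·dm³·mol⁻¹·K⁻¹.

P ≈ 7952 kPa

P = RT/(V_m − b) − a/V_m²
RT/(V_m − b) = (8.314)(646)/(0.6437 − 0.06470) = 5370.8/0.57900 = 9276.0 kPa
a/V_m² = 548.5/(0.6437)² = 1323.8 kPa
P = 9276.0 − 1323.8 = 7952 kPa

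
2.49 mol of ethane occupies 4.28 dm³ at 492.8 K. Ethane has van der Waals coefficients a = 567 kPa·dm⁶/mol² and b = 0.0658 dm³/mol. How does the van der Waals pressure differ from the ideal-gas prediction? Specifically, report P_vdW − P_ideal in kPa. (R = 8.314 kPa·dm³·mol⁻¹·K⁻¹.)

Ideal: P_ideal = nRT/V = (2.49)(8.314)(492.8)/4.28 = 2383.62 kPa
vdW: P = nRT/(V − nb) − a n²/V² = 10201.9/4.11616 − 3515.46/18.3184 = 2478.50 − 191.909 = 2286.59 kPa
ΔP = 2286.59 − 2383.62 = -97.0 kPa

ΔP ≈ -97.0 kPa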